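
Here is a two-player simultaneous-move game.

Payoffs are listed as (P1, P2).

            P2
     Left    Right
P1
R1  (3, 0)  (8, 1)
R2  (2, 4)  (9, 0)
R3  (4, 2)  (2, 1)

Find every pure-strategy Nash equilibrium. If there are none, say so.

P1 against Left: payoffs 3, 2, 4 → best response R3.
P1 against Right: payoffs 8, 9, 2 → best response R2.
P2 against R1: payoffs 0, 1 → best response Right.
P2 against R2: payoffs 4, 0 → best response Left.
P2 against R3: payoffs 2, 1 → best response Left.
Mutual best responses: (R3, Left).

The unique pure-strategy Nash equilibrium is (R3, Left).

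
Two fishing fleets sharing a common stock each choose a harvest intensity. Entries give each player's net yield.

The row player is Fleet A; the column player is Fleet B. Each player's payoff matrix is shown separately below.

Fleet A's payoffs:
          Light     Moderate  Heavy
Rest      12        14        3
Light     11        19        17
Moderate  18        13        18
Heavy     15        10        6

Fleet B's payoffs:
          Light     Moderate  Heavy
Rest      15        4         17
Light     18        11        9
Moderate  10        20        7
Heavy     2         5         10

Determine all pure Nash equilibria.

Check each profile: it is a Nash equilibrium iff no player can strictly gain by switching unilaterally.
(Rest, Light): Fleet A can switch to Moderate (12 → 18). Not NE.
(Rest, Moderate): Fleet A can switch to Light (14 → 19). Not NE.
(Rest, Heavy): Fleet A can switch to Light (3 → 17). Not NE.
(Light, Light): Fleet A can switch to Rest (11 → 12). Not NE.
(Light, Moderate): Fleet B can switch to Light (11 → 18). Not NE.
(Light, Heavy): Fleet A can switch to Moderate (17 → 18). Not NE.
(Moderate, Light): Fleet B can switch to Moderate (10 → 20). Not NE.
(Moderate, Moderate): Fleet A can switch to Rest (13 → 14). Not NE.
(Moderate, Heavy): Fleet B can switch to Light (7 → 10). Not NE.
(Heavy, Light): Fleet A can switch to Moderate (15 → 18). Not NE.
(The remaining 2 profiles each have a profitable deviation by the same check.)

No pure-strategy Nash equilibrium.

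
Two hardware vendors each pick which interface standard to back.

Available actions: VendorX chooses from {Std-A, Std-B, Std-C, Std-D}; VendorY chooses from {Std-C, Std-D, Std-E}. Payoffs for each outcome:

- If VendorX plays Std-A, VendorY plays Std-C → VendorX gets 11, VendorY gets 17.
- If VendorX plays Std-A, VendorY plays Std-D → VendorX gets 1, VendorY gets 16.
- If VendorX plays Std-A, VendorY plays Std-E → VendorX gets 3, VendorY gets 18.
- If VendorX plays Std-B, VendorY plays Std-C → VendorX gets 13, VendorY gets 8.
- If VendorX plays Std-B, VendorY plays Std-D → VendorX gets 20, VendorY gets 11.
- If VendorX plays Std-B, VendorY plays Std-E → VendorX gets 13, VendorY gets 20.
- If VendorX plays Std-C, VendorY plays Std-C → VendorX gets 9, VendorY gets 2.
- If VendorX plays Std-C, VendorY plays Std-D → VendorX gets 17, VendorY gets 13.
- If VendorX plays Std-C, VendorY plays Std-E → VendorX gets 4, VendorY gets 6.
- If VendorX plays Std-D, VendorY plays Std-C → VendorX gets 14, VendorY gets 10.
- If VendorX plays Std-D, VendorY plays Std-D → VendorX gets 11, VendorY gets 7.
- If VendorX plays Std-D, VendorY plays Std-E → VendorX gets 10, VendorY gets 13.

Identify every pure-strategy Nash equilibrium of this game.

Pure NE: (Std-B, Std-E)

VendorX against Std-C: payoffs 11, 13, 9, 14 → best response Std-D.
VendorX against Std-D: payoffs 1, 20, 17, 11 → best response Std-B.
VendorX against Std-E: payoffs 3, 13, 4, 10 → best response Std-B.
VendorY against Std-A: payoffs 17, 16, 18 → best response Std-E.
VendorY against Std-B: payoffs 8, 11, 20 → best response Std-E.
VendorY against Std-C: payoffs 2, 13, 6 → best response Std-D.
VendorY against Std-D: payoffs 10, 7, 13 → best response Std-E.
Mutual best responses: (Std-B, Std-E).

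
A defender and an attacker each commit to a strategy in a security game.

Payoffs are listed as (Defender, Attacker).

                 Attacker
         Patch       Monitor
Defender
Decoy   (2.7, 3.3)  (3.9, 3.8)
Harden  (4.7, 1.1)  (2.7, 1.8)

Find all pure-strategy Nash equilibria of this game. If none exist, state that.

(Decoy, Monitor)

Defender against Patch: payoffs 2.7, 4.7 → best response Harden.
Defender against Monitor: payoffs 3.9, 2.7 → best response Decoy.
Attacker against Decoy: payoffs 3.3, 3.8 → best response Monitor.
Attacker against Harden: payoffs 1.1, 1.8 → best response Monitor.
Mutual best responses: (Decoy, Monitor).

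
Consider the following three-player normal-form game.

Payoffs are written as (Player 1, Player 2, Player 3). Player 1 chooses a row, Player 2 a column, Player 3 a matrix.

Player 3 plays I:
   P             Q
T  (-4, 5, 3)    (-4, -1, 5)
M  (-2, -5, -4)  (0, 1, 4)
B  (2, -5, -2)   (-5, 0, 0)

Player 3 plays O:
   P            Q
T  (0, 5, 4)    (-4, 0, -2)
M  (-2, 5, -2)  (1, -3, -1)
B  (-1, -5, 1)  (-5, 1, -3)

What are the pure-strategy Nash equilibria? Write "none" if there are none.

For each player, find the best response to each opponent profile; mutual best responses are the pure NE.
Player 1 against (P, I): payoffs -4, -2, 2 → best response B.
Player 1 against (P, O): payoffs 0, -2, -1 → best response T.
Player 1 against (Q, I): payoffs -4, 0, -5 → best response M.
Player 1 against (Q, O): payoffs -4, 1, -5 → best response M.
Player 2 against (T, I): payoffs 5, -1 → best response P.
Player 2 against (T, O): payoffs 5, 0 → best response P.
Player 2 against (M, I): payoffs -5, 1 → best response Q.
Player 2 against (M, O): payoffs 5, -3 → best response P.
Player 2 against (B, I): payoffs -5, 0 → best response Q.
Player 2 against (B, O): payoffs -5, 1 → best response Q.
Player 3 against (T, P): payoffs 3, 4 → best response O.
Player 3 against (T, Q): payoffs 5, -2 → best response I.
Player 3 against (M, P): payoffs -4, -2 → best response O.
Player 3 against (M, Q): payoffs 4, -1 → best response I.
Player 3 against (B, P): payoffs -2, 1 → best response O.
Player 3 against (B, Q): payoffs 0, -3 → best response I.
Mutual best responses: (T, P, O); (M, Q, I).

(T, P, O) and (M, Q, I)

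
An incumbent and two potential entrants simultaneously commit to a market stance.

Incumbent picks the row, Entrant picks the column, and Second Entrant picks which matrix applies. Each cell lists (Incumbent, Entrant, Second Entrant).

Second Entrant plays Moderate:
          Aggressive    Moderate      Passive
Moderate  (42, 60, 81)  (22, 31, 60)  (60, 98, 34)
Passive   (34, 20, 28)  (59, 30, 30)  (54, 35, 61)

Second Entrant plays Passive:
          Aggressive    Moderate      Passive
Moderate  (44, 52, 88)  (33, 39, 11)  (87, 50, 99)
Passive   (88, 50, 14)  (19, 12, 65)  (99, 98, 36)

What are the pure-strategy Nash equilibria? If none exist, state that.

No pure-strategy Nash equilibrium.

Incumbent against (Aggressive, Moderate): payoffs 42, 34 → best response Moderate.
Incumbent against (Aggressive, Passive): payoffs 44, 88 → best response Passive.
Incumbent against (Moderate, Moderate): payoffs 22, 59 → best response Passive.
Incumbent against (Moderate, Passive): payoffs 33, 19 → best response Moderate.
Incumbent against (Passive, Moderate): payoffs 60, 54 → best response Moderate.
Incumbent against (Passive, Passive): payoffs 87, 99 → best response Passive.
Entrant against (Moderate, Moderate): payoffs 60, 31, 98 → best response Passive.
Entrant against (Moderate, Passive): payoffs 52, 39, 50 → best response Aggressive.
Entrant against (Passive, Moderate): payoffs 20, 30, 35 → best response Passive.
Entrant against (Passive, Passive): payoffs 50, 12, 98 → best response Passive.
Second Entrant against (Moderate, Aggressive): payoffs 81, 88 → best response Passive.
Second Entrant against (Moderate, Moderate): payoffs 60, 11 → best response Moderate.
Second Entrant against (Moderate, Passive): payoffs 34, 99 → best response Passive.
Second Entrant against (Passive, Aggressive): payoffs 28, 14 → best response Moderate.
Second Entrant against (Passive, Moderate): payoffs 30, 65 → best response Passive.
Second Entrant against (Passive, Passive): payoffs 61, 36 → best response Moderate.
No profile is a mutual best response for all players.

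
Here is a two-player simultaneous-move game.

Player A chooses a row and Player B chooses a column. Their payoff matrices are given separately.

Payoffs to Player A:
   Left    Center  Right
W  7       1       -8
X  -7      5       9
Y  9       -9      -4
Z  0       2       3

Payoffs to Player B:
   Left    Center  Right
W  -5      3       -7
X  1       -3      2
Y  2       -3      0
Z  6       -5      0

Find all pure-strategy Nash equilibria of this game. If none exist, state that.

Pure-strategy Nash equilibria: (X, Right), (Y, Left)

Check each profile: it is a Nash equilibrium iff no player can strictly gain by switching unilaterally.
(W, Left): Player A can switch to Y (7 → 9). Not NE.
(W, Center): Player A can switch to X (1 → 5). Not NE.
(W, Right): Player A can switch to X (-8 → 9). Not NE.
(X, Left): Player A can switch to W (-7 → 7). Not NE.
(X, Center): Player B can switch to Left (-3 → 1). Not NE.
(X, Right): Player A gets 9, best alternative 3; Player B gets 2, best alternative 1. No profitable deviation — NE.
(Y, Left): Player A gets 9, best alternative 7; Player B gets 2, best alternative 0. No profitable deviation — NE.
(Y, Center): Player A can switch to W (-9 → 1). Not NE.
(The remaining 4 profiles each have a profitable deviation by the same check.)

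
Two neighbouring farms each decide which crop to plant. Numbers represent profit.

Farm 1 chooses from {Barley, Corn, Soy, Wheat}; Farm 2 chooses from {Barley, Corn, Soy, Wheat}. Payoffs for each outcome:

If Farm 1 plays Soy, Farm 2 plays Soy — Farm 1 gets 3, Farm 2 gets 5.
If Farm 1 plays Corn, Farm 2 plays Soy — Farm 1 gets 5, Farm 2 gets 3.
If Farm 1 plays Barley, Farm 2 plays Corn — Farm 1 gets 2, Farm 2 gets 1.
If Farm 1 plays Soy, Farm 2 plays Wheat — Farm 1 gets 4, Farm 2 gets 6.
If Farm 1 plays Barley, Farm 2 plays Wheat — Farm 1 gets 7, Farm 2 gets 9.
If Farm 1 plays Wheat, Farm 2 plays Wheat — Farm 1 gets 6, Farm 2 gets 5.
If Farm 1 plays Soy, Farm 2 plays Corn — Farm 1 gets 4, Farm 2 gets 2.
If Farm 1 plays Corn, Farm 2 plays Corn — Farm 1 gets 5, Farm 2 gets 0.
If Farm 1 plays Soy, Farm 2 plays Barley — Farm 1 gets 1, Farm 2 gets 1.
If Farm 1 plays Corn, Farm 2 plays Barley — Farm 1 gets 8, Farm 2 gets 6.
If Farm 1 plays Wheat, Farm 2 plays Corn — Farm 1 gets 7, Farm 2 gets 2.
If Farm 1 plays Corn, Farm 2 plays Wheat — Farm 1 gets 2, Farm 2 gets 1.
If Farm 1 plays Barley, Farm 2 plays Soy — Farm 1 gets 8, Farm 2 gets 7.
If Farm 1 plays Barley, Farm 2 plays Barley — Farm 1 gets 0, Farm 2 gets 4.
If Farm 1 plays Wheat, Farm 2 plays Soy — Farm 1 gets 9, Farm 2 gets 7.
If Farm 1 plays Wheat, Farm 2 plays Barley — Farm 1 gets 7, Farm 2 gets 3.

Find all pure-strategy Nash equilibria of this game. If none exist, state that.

The pure Nash equilibria are (Barley, Wheat); (Corn, Barley); (Wheat, Soy).

(Barley, Barley): Farm 1 can switch to Corn (0 → 8). Not NE.
(Barley, Corn): Farm 1 can switch to Corn (2 → 5). Not NE.
(Barley, Soy): Farm 1 can switch to Wheat (8 → 9). Not NE.
(Barley, Wheat): Farm 1 gets 7, best alternative 6; Farm 2 gets 9, best alternative 7. No profitable deviation — NE.
(Corn, Barley): Farm 1 gets 8, best alternative 7; Farm 2 gets 6, best alternative 3. No profitable deviation — NE.
(Corn, Corn): Farm 1 can switch to Wheat (5 → 7). Not NE.
(Corn, Soy): Farm 1 can switch to Barley (5 → 8). Not NE.
(Corn, Wheat): Farm 1 can switch to Barley (2 → 7). Not NE.
(Soy, Barley): Farm 1 can switch to Corn (1 → 8). Not NE.
(Soy, Corn): Farm 1 can switch to Corn (4 → 5). Not NE.
(Soy, Soy): Farm 1 can switch to Barley (3 → 8). Not NE.
(Soy, Wheat): Farm 1 can switch to Barley (4 → 7). Not NE.
(Wheat, Soy): Farm 1 gets 9, best alternative 8; Farm 2 gets 7, best alternative 5. No profitable deviation — NE.
(The remaining 3 profiles each have a profitable deviation by the same check.)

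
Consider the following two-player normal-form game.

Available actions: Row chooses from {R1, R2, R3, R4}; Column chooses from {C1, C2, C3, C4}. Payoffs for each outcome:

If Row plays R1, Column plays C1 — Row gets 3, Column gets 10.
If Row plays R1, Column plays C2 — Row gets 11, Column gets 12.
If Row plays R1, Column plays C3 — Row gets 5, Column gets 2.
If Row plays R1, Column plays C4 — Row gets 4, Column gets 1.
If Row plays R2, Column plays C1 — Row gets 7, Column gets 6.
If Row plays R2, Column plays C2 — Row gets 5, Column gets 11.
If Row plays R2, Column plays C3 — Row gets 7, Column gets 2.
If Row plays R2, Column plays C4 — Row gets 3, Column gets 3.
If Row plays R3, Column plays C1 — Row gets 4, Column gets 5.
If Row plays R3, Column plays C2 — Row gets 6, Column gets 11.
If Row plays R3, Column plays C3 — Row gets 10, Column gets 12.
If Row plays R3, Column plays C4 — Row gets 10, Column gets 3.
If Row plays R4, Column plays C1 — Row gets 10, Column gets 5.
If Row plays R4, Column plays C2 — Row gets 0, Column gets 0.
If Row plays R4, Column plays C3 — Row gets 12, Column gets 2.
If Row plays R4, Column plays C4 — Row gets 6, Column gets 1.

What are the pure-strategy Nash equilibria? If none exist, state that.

The pure Nash equilibria are (R1, C2), (R4, C1).

(R1, C1): Row can switch to R2 (3 → 7). Not NE.
(R1, C2): Row gets 11, best alternative 6; Column gets 12, best alternative 10. No profitable deviation — NE.
(R1, C3): Row can switch to R2 (5 → 7). Not NE.
(R1, C4): Row can switch to R3 (4 → 10). Not NE.
(R2, C1): Row can switch to R4 (7 → 10). Not NE.
(R2, C2): Row can switch to R1 (5 → 11). Not NE.
(R2, C3): Row can switch to R3 (7 → 10). Not NE.
(R2, C4): Row can switch to R1 (3 → 4). Not NE.
(R3, C1): Row can switch to R2 (4 → 7). Not NE.
(R4, C1): Row gets 10, best alternative 7; Column gets 5, best alternative 2. No profitable deviation — NE.
(The remaining 6 profiles each have a profitable deviation by the same check.)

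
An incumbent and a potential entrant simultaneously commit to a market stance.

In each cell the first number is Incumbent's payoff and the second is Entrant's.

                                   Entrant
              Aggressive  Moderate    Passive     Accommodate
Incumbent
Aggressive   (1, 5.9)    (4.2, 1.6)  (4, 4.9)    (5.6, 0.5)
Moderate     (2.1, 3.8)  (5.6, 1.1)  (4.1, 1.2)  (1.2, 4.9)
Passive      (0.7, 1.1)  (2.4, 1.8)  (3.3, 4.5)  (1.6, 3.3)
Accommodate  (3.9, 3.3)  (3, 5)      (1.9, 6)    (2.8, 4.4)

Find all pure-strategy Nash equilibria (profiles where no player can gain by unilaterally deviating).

No pure-strategy Nash equilibrium.

(Aggressive, Aggressive): Incumbent can switch to Moderate (1 → 2.1). Not NE.
(Aggressive, Moderate): Incumbent can switch to Moderate (4.2 → 5.6). Not NE.
(Aggressive, Passive): Incumbent can switch to Moderate (4 → 4.1). Not NE.
(Aggressive, Accommodate): Entrant can switch to Aggressive (0.5 → 5.9). Not NE.
(Moderate, Aggressive): Incumbent can switch to Accommodate (2.1 → 3.9). Not NE.
(Moderate, Moderate): Entrant can switch to Aggressive (1.1 → 3.8). Not NE.
(Moderate, Passive): Entrant can switch to Aggressive (1.2 → 3.8). Not NE.
(Moderate, Accommodate): Incumbent can switch to Aggressive (1.2 → 5.6). Not NE.
(Passive, Aggressive): Incumbent can switch to Aggressive (0.7 → 1). Not NE.
(Passive, Moderate): Incumbent can switch to Aggressive (2.4 → 4.2). Not NE.
(The remaining 6 profiles each have a profitable deviation by the same check.)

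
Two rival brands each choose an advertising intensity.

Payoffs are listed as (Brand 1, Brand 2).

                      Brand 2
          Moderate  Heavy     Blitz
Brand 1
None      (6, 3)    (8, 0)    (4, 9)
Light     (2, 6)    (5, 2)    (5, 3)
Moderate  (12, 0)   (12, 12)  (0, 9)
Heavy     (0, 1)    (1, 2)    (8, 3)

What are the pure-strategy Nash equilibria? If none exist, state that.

For each player, find the best response to each opponent profile; mutual best responses are the pure NE.
Brand 1 against Moderate: payoffs 6, 2, 12, 0 → best response Moderate.
Brand 1 against Heavy: payoffs 8, 5, 12, 1 → best response Moderate.
Brand 1 against Blitz: payoffs 4, 5, 0, 8 → best response Heavy.
Brand 2 against None: payoffs 3, 0, 9 → best response Blitz.
Brand 2 against Light: payoffs 6, 2, 3 → best response Moderate.
Brand 2 against Moderate: payoffs 0, 12, 9 → best response Heavy.
Brand 2 against Heavy: payoffs 1, 2, 3 → best response Blitz.
Mutual best responses: (Moderate, Heavy); (Heavy, Blitz).

(Moderate, Heavy); (Heavy, Blitz)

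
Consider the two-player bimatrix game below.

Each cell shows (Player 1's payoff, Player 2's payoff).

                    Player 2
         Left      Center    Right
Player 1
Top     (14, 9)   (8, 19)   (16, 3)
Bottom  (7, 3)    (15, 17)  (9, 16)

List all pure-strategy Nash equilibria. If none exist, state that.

Mark each player's best response to every combination of opponents' strategies; a profile where every player is best-responding is a pure Nash equilibrium.
Player 1 against Left: payoffs 14, 7 → best response Top.
Player 1 against Center: payoffs 8, 15 → best response Bottom.
Player 1 against Right: payoffs 16, 9 → best response Top.
Player 2 against Top: payoffs 9, 19, 3 → best response Center.
Player 2 against Bottom: payoffs 3, 17, 16 → best response Center.
Mutual best responses: (Bottom, Center).

(Bottom, Center)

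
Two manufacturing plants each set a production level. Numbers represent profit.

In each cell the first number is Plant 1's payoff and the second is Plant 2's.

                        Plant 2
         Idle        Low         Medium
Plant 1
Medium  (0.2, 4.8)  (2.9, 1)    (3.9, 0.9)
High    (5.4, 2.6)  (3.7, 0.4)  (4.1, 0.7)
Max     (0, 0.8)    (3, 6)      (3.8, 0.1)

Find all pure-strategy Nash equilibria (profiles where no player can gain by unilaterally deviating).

Pure NE: (High, Idle)

(Medium, Idle): Plant 1 can switch to High (0.2 → 5.4). Not NE.
(Medium, Low): Plant 1 can switch to High (2.9 → 3.7). Not NE.
(Medium, Medium): Plant 1 can switch to High (3.9 → 4.1). Not NE.
(High, Idle): Plant 1 gets 5.4, best alternative 0.2; Plant 2 gets 2.6, best alternative 0.7. No profitable deviation — NE.
(High, Low): Plant 2 can switch to Idle (0.4 → 2.6). Not NE.
(High, Medium): Plant 2 can switch to Idle (0.7 → 2.6). Not NE.
(Max, Idle): Plant 1 can switch to Medium (0 → 0.2). Not NE.
(Max, Low): Plant 1 can switch to High (3 → 3.7). Not NE.
(Max, Medium): Plant 1 can switch to Medium (3.8 → 3.9). Not NE.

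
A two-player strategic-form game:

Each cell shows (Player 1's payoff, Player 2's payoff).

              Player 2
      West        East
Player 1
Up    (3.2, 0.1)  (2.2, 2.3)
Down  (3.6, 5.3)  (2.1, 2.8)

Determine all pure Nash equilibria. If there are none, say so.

(Up, West): Player 1 can switch to Down (3.2 → 3.6). Not NE.
(Up, East): Player 1 gets 2.2, best alternative 2.1; Player 2 gets 2.3, best alternative 0.1. No profitable deviation — NE.
(Down, West): Player 1 gets 3.6, best alternative 3.2; Player 2 gets 5.3, best alternative 2.8. No profitable deviation — NE.
(Down, East): Player 1 can switch to Up (2.1 → 2.2). Not NE.

The pure Nash equilibria are (Up, East) and (Down, West).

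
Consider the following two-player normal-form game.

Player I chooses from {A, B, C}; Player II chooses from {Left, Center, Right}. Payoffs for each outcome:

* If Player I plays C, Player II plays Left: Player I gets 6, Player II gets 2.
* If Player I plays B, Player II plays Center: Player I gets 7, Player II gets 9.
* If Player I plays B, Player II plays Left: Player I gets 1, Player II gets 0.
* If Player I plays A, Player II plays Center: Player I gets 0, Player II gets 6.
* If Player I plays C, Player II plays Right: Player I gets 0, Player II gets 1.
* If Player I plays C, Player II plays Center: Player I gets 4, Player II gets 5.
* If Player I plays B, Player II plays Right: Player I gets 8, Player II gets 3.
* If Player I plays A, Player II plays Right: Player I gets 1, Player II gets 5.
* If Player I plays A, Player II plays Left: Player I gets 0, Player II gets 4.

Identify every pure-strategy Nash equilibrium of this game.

(A, Left): Player I can switch to B (0 → 1). Not NE.
(A, Center): Player I can switch to B (0 → 7). Not NE.
(A, Right): Player I can switch to B (1 → 8). Not NE.
(B, Left): Player I can switch to C (1 → 6). Not NE.
(B, Center): Player I gets 7, best alternative 4; Player II gets 9, best alternative 3. No profitable deviation — NE.
(B, Right): Player II can switch to Center (3 → 9). Not NE.
(C, Left): Player II can switch to Center (2 → 5). Not NE.
(The remaining 2 profiles each have a profitable deviation by the same check.)

(B, Center)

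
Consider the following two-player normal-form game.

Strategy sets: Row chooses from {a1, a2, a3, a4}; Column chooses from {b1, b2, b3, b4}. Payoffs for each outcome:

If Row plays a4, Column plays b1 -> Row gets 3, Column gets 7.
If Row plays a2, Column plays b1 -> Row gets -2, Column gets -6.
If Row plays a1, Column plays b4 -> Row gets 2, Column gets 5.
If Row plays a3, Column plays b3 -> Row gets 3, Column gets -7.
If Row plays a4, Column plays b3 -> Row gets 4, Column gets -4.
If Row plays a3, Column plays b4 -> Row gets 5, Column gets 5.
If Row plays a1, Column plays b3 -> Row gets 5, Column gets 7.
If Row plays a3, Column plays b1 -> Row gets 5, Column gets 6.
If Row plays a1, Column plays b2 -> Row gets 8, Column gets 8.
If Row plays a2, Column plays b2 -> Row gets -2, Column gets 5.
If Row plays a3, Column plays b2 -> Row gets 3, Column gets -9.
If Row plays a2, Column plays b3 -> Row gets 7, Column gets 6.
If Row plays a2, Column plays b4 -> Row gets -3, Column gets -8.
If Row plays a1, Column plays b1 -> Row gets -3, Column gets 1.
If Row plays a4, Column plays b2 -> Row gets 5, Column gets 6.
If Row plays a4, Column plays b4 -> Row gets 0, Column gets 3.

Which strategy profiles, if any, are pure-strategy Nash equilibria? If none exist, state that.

(a1, b2); (a2, b3); (a3, b1)

(a1, b1): Row can switch to a2 (-3 → -2). Not NE.
(a1, b2): Row gets 8, best alternative 5; Column gets 8, best alternative 7. No profitable deviation — NE.
(a1, b3): Row can switch to a2 (5 → 7). Not NE.
(a1, b4): Row can switch to a3 (2 → 5). Not NE.
(a2, b1): Row can switch to a3 (-2 → 5). Not NE.
(a2, b2): Row can switch to a1 (-2 → 8). Not NE.
(a2, b3): Row gets 7, best alternative 5; Column gets 6, best alternative 5. No profitable deviation — NE.
(a2, b4): Row can switch to a1 (-3 → 2). Not NE.
(a3, b1): Row gets 5, best alternative 3; Column gets 6, best alternative 5. No profitable deviation — NE.
(a3, b2): Row can switch to a1 (3 → 8). Not NE.
(a3, b3): Row can switch to a1 (3 → 5). Not NE.
(a3, b4): Column can switch to b1 (5 → 6). Not NE.
(a4, b1): Row can switch to a3 (3 → 5). Not NE.
(a4, b2): Row can switch to a1 (5 → 8). Not NE.
(a4, b3): Row can switch to a1 (4 → 5). Not NE.
(The remaining 1 profile has a profitable deviation by the same check.)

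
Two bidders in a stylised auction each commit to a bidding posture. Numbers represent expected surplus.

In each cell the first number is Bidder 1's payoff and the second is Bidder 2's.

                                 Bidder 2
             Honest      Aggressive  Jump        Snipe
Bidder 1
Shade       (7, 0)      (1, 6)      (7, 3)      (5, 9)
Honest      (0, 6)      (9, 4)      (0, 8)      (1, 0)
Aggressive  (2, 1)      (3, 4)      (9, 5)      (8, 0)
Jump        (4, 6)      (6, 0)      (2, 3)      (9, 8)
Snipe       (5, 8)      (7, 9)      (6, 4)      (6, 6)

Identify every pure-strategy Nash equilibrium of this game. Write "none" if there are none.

The pure Nash equilibria are (Aggressive, Jump) and (Jump, Snipe).

Bidder 1 against Honest: payoffs 7, 0, 2, 4, 5 → best response Shade.
Bidder 1 against Aggressive: payoffs 1, 9, 3, 6, 7 → best response Honest.
Bidder 1 against Jump: payoffs 7, 0, 9, 2, 6 → best response Aggressive.
Bidder 1 against Snipe: payoffs 5, 1, 8, 9, 6 → best response Jump.
Bidder 2 against Shade: payoffs 0, 6, 3, 9 → best response Snipe.
Bidder 2 against Honest: payoffs 6, 4, 8, 0 → best response Jump.
Bidder 2 against Aggressive: payoffs 1, 4, 5, 0 → best response Jump.
Bidder 2 against Jump: payoffs 6, 0, 3, 8 → best response Snipe.
Bidder 2 against Snipe: payoffs 8, 9, 4, 6 → best response Aggressive.
Mutual best responses: (Aggressive, Jump); (Jump, Snipe).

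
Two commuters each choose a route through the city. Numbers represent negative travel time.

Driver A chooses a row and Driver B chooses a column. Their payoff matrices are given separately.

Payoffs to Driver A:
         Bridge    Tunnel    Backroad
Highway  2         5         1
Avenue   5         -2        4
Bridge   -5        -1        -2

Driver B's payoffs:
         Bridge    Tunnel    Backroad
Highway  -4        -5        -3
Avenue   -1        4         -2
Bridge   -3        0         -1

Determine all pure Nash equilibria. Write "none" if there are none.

(Highway, Bridge): Driver A can switch to Avenue (2 → 5). Not NE.
(Highway, Tunnel): Driver B can switch to Bridge (-5 → -4). Not NE.
(Highway, Backroad): Driver A can switch to Avenue (1 → 4). Not NE.
(Avenue, Bridge): Driver B can switch to Tunnel (-1 → 4). Not NE.
(Avenue, Tunnel): Driver A can switch to Highway (-2 → 5). Not NE.
(Avenue, Backroad): Driver B can switch to Bridge (-2 → -1). Not NE.
(Bridge, Bridge): Driver A can switch to Highway (-5 → 2). Not NE.
(Bridge, Tunnel): Driver A can switch to Highway (-1 → 5). Not NE.
(The remaining 1 profile has a profitable deviation by the same check.)

This game has no pure Nash equilibrium.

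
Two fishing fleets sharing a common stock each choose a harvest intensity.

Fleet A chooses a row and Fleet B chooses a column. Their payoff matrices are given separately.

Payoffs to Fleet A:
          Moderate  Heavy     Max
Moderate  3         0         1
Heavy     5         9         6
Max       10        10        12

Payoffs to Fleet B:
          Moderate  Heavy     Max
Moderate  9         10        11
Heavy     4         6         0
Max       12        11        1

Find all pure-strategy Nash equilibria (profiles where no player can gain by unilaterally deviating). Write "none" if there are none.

Fleet A against Moderate: payoffs 3, 5, 10 → best response Max.
Fleet A against Heavy: payoffs 0, 9, 10 → best response Max.
Fleet A against Max: payoffs 1, 6, 12 → best response Max.
Fleet B against Moderate: payoffs 9, 10, 11 → best response Max.
Fleet B against Heavy: payoffs 4, 6, 0 → best response Heavy.
Fleet B against Max: payoffs 12, 11, 1 → best response Moderate.
Mutual best responses: (Max, Moderate).

Pure NE: (Max, Moderate)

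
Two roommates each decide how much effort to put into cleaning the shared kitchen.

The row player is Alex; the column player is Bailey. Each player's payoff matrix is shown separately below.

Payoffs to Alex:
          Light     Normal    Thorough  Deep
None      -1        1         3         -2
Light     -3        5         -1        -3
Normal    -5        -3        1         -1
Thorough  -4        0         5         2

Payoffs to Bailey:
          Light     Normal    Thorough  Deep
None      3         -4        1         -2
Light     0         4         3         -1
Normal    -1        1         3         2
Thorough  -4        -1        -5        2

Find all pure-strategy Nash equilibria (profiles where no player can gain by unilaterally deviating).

(None, Light); (Light, Normal); (Thorough, Deep)

For each player, find the best response to each opponent profile; mutual best responses are the pure NE.
Alex against Light: payoffs -1, -3, -5, -4 → best response None.
Alex against Normal: payoffs 1, 5, -3, 0 → best response Light.
Alex against Thorough: payoffs 3, -1, 1, 5 → best response Thorough.
Alex against Deep: payoffs -2, -3, -1, 2 → best response Thorough.
Bailey against None: payoffs 3, -4, 1, -2 → best response Light.
Bailey against Light: payoffs 0, 4, 3, -1 → best response Normal.
Bailey against Normal: payoffs -1, 1, 3, 2 → best response Thorough.
Bailey against Thorough: payoffs -4, -1, -5, 2 → best response Deep.
Mutual best responses: (None, Light); (Light, Normal); (Thorough, Deep).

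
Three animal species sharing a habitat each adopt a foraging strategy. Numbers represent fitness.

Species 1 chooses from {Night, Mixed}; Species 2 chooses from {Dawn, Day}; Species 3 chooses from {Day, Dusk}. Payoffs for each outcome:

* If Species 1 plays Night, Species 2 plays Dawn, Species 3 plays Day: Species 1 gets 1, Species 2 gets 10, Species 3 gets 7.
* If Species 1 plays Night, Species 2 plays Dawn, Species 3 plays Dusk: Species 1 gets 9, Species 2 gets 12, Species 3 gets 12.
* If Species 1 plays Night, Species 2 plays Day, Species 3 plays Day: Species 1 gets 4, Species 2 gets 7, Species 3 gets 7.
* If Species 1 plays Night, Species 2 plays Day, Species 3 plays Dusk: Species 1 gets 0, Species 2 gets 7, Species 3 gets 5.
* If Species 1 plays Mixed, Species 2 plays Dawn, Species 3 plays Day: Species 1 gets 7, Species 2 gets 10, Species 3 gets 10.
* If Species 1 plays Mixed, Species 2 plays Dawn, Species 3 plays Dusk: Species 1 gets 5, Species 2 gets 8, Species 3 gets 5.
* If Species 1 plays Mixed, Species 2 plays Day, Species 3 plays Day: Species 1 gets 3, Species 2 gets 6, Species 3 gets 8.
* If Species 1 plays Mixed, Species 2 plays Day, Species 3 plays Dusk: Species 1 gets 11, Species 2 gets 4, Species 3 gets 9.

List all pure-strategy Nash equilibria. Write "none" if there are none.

(Night, Dawn, Day): Species 1 can switch to Mixed (1 → 7). Not NE.
(Night, Dawn, Dusk): Species 1 gets 9, best alternative 5; Species 2 gets 12, best alternative 7; Species 3 gets 12, best alternative 7. No profitable deviation — NE.
(Night, Day, Day): Species 2 can switch to Dawn (7 → 10). Not NE.
(Night, Day, Dusk): Species 1 can switch to Mixed (0 → 11). Not NE.
(Mixed, Dawn, Day): Species 1 gets 7, best alternative 1; Species 2 gets 10, best alternative 6; Species 3 gets 10, best alternative 5. No profitable deviation — NE.
(Mixed, Dawn, Dusk): Species 1 can switch to Night (5 → 9). Not NE.
(Mixed, Day, Day): Species 1 can switch to Night (3 → 4). Not NE.
(Mixed, Day, Dusk): Species 2 can switch to Dawn (4 → 8). Not NE.

(Night, Dawn, Dusk), (Mixed, Dawn, Day)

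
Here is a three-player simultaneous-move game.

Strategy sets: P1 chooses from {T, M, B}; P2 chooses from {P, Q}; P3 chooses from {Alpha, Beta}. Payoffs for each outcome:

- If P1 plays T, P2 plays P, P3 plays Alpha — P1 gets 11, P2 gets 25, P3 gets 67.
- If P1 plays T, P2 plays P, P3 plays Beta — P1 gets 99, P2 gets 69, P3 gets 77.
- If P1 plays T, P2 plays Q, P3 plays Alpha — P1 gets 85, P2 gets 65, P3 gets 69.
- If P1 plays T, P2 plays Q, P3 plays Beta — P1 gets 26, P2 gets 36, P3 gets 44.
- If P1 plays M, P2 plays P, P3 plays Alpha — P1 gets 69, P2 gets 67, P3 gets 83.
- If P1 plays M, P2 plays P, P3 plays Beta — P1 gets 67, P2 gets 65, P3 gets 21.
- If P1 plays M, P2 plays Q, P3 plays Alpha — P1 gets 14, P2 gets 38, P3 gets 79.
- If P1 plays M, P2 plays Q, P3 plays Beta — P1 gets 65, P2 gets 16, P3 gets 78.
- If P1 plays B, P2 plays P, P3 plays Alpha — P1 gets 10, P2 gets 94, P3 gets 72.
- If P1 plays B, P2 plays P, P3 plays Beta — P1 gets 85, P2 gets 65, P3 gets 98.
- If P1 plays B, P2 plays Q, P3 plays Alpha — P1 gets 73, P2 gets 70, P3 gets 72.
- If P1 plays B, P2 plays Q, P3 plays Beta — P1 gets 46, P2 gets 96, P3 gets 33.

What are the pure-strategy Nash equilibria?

(T, P, Beta), (T, Q, Alpha), (M, P, Alpha)

(T, P, Alpha): P1 can switch to M (11 → 69). Not NE.
(T, P, Beta): P1 gets 99, best alternative 85; P2 gets 69, best alternative 36; P3 gets 77, best alternative 67. No profitable deviation — NE.
(T, Q, Alpha): P1 gets 85, best alternative 73; P2 gets 65, best alternative 25; P3 gets 69, best alternative 44. No profitable deviation — NE.
(T, Q, Beta): P1 can switch to M (26 → 65). Not NE.
(M, P, Alpha): P1 gets 69, best alternative 11; P2 gets 67, best alternative 38; P3 gets 83, best alternative 21. No profitable deviation — NE.
(M, P, Beta): P1 can switch to T (67 → 99). Not NE.
(M, Q, Alpha): P1 can switch to T (14 → 85). Not NE.
(M, Q, Beta): P2 can switch to P (16 → 65). Not NE.
(B, P, Alpha): P1 can switch to T (10 → 11). Not NE.
(The remaining 3 profiles each have a profitable deviation by the same check.)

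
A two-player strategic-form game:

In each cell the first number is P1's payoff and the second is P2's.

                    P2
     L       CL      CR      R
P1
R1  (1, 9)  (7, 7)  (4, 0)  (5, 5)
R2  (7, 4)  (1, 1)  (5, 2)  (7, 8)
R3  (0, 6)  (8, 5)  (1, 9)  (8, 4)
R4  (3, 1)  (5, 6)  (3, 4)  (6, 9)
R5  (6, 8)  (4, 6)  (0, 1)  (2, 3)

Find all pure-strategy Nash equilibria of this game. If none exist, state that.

none

(R1, L): P1 can switch to R2 (1 → 7). Not NE.
(R1, CL): P1 can switch to R3 (7 → 8). Not NE.
(R1, CR): P1 can switch to R2 (4 → 5). Not NE.
(R1, R): P1 can switch to R2 (5 → 7). Not NE.
(R2, L): P2 can switch to R (4 → 8). Not NE.
(R2, CL): P1 can switch to R1 (1 → 7). Not NE.
(R2, CR): P2 can switch to L (2 → 4). Not NE.
(R2, R): P1 can switch to R3 (7 → 8). Not NE.
(R3, L): P1 can switch to R1 (0 → 1). Not NE.
(R3, CL): P2 can switch to L (5 → 6). Not NE.
(R3, CR): P1 can switch to R1 (1 → 4). Not NE.
(R3, R): P2 can switch to L (4 → 6). Not NE.
(The remaining 8 profiles each have a profitable deviation by the same check.)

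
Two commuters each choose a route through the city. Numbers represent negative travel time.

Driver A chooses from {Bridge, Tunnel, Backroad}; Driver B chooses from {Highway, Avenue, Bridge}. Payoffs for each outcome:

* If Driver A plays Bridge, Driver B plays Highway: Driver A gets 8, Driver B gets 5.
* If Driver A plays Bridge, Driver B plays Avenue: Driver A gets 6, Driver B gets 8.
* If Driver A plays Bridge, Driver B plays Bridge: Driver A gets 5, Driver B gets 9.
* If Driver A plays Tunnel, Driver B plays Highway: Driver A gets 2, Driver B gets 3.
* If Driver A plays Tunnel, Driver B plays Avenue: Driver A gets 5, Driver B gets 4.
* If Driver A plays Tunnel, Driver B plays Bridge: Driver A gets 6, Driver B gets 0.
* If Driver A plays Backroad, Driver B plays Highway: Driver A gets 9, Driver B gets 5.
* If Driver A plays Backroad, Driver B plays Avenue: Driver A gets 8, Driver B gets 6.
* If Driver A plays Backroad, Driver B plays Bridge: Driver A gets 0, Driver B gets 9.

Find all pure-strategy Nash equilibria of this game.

(Bridge, Highway): Driver A can switch to Backroad (8 → 9). Not NE.
(Bridge, Avenue): Driver A can switch to Backroad (6 → 8). Not NE.
(Bridge, Bridge): Driver A can switch to Tunnel (5 → 6). Not NE.
(Tunnel, Highway): Driver A can switch to Bridge (2 → 8). Not NE.
(Tunnel, Avenue): Driver A can switch to Bridge (5 → 6). Not NE.
(Tunnel, Bridge): Driver B can switch to Highway (0 → 3). Not NE.
(Backroad, Highway): Driver B can switch to Avenue (5 → 6). Not NE.
(Backroad, Avenue): Driver B can switch to Bridge (6 → 9). Not NE.
(The remaining 1 profile has a profitable deviation by the same check.)

There is no pure-strategy Nash equilibrium.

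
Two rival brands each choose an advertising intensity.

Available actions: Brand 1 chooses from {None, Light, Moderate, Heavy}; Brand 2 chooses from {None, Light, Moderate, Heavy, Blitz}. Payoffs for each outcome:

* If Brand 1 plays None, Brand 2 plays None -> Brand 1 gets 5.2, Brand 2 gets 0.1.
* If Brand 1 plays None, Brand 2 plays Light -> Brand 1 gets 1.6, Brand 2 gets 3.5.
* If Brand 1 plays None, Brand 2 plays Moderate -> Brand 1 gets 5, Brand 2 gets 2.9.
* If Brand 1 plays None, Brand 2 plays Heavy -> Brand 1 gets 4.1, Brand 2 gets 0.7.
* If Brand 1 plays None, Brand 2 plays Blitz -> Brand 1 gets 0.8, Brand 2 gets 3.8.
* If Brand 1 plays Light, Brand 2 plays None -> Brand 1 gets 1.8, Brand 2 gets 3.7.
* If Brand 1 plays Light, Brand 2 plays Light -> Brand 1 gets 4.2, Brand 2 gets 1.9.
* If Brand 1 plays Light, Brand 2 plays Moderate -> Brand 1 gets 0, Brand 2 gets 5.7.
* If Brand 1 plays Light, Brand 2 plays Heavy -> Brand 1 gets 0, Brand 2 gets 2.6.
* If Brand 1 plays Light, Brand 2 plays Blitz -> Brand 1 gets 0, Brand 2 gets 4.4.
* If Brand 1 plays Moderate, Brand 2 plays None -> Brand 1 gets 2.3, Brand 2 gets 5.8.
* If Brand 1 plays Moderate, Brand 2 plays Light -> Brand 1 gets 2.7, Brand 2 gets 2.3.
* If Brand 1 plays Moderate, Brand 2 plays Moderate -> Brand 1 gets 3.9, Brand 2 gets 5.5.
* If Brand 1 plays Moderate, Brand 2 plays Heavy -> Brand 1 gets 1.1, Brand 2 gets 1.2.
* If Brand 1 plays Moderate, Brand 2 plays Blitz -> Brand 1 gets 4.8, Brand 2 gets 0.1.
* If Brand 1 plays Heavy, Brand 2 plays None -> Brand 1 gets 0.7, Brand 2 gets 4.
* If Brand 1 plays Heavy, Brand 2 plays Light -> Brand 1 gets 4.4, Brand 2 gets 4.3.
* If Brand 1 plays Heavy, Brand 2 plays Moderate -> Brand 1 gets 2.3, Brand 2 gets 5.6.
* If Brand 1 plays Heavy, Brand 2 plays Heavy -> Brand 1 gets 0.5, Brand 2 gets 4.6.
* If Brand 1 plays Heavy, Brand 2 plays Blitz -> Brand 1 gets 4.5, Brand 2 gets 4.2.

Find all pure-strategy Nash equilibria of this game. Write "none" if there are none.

This game has no pure Nash equilibrium.

Brand 1 against None: payoffs 5.2, 1.8, 2.3, 0.7 → best response None.
Brand 1 against Light: payoffs 1.6, 4.2, 2.7, 4.4 → best response Heavy.
Brand 1 against Moderate: payoffs 5, 0, 3.9, 2.3 → best response None.
Brand 1 against Heavy: payoffs 4.1, 0, 1.1, 0.5 → best response None.
Brand 1 against Blitz: payoffs 0.8, 0, 4.8, 4.5 → best response Moderate.
Brand 2 against None: payoffs 0.1, 3.5, 2.9, 0.7, 3.8 → best response Blitz.
Brand 2 against Light: payoffs 3.7, 1.9, 5.7, 2.6, 4.4 → best response Moderate.
Brand 2 against Moderate: payoffs 5.8, 2.3, 5.5, 1.2, 0.1 → best response None.
Brand 2 against Heavy: payoffs 4, 4.3, 5.6, 4.6, 4.2 → best response Moderate.
No profile is a mutual best response for all players.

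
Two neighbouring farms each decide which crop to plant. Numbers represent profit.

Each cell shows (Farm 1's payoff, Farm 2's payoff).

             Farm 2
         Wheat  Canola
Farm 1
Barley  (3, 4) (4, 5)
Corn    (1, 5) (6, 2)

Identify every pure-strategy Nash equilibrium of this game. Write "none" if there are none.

No pure-strategy Nash equilibrium.

(Barley, Wheat): Farm 2 can switch to Canola (4 → 5). Not NE.
(Barley, Canola): Farm 1 can switch to Corn (4 → 6). Not NE.
(Corn, Wheat): Farm 1 can switch to Barley (1 → 3). Not NE.
(Corn, Canola): Farm 2 can switch to Wheat (2 → 5). Not NE.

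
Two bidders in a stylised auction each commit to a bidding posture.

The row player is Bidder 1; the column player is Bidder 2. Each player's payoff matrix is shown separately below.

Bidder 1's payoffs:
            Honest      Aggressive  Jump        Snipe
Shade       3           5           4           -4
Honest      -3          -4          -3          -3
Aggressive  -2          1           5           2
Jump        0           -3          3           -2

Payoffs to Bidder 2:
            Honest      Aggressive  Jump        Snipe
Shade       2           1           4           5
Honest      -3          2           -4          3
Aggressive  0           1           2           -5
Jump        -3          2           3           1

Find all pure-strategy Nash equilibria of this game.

(Shade, Honest): Bidder 2 can switch to Jump (2 → 4). Not NE.
(Shade, Aggressive): Bidder 2 can switch to Honest (1 → 2). Not NE.
(Shade, Jump): Bidder 1 can switch to Aggressive (4 → 5). Not NE.
(Shade, Snipe): Bidder 1 can switch to Honest (-4 → -3). Not NE.
(Honest, Honest): Bidder 1 can switch to Shade (-3 → 3). Not NE.
(Honest, Aggressive): Bidder 1 can switch to Shade (-4 → 5). Not NE.
(Honest, Jump): Bidder 1 can switch to Shade (-3 → 4). Not NE.
(Honest, Snipe): Bidder 1 can switch to Aggressive (-3 → 2). Not NE.
(Aggressive, Jump): Bidder 1 gets 5, best alternative 4; Bidder 2 gets 2, best alternative 1. No profitable deviation — NE.
(The remaining 7 profiles each have a profitable deviation by the same check.)

The unique pure-strategy Nash equilibrium is (Aggressive, Jump).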